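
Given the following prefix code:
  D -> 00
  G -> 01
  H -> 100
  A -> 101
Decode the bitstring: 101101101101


Decoding step by step:
Bits 101 -> A
Bits 101 -> A
Bits 101 -> A
Bits 101 -> A


Decoded message: AAAA


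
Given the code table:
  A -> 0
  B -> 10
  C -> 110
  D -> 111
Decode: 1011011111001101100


Decoding:
10 -> B
110 -> C
111 -> D
110 -> C
0 -> A
110 -> C
110 -> C
0 -> A


Result: BCDCACCA


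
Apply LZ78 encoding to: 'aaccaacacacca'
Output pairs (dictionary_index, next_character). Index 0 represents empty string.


LZ78 encoding steps:
Dictionary: {0: ''}
Step 1: w='' (idx 0), next='a' -> output (0, 'a'), add 'a' as idx 1
Step 2: w='a' (idx 1), next='c' -> output (1, 'c'), add 'ac' as idx 2
Step 3: w='' (idx 0), next='c' -> output (0, 'c'), add 'c' as idx 3
Step 4: w='a' (idx 1), next='a' -> output (1, 'a'), add 'aa' as idx 4
Step 5: w='c' (idx 3), next='a' -> output (3, 'a'), add 'ca' as idx 5
Step 6: w='ca' (idx 5), next='c' -> output (5, 'c'), add 'cac' as idx 6
Step 7: w='ca' (idx 5), end of input -> output (5, '')


Encoded: [(0, 'a'), (1, 'c'), (0, 'c'), (1, 'a'), (3, 'a'), (5, 'c'), (5, '')]


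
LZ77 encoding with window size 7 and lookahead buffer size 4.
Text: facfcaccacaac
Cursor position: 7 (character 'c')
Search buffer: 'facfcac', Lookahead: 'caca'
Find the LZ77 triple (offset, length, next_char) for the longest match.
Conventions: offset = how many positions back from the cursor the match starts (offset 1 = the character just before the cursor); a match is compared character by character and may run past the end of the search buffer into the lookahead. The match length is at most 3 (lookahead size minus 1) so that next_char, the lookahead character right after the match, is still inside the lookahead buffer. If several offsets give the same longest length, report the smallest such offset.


Try each offset into the search buffer:
  offset=1 (pos 6, char 'c'): match length 1
  offset=2 (pos 5, char 'a'): match length 0
  offset=3 (pos 4, char 'c'): match length 3
  offset=4 (pos 3, char 'f'): match length 0
  offset=5 (pos 2, char 'c'): match length 1
  offset=6 (pos 1, char 'a'): match length 0
  offset=7 (pos 0, char 'f'): match length 0
Longest match has length 3 at offset 3.
next_char = character at position 7 + 3 = 10 -> 'a'

Best match: offset=3, length=3 (matching 'cac' starting at position 4)
LZ77 triple: (3, 3, 'a')


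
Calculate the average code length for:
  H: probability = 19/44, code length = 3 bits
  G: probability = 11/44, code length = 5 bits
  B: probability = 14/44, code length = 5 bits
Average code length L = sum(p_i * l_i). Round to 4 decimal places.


Weighted contributions p_i * l_i:
  H: (19/44) * 3 = 57/44
  G: (11/44) * 5 = 55/44
  B: (14/44) * 5 = 70/44
Sum = (57 + 55 + 70)/44 = 182/44

L = 182/44 = 4.1364 bits/symbol


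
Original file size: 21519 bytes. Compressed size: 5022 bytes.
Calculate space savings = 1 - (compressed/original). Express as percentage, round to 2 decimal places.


ratio = compressed/original = 5022/21519 = 0.233375
savings = 1 - ratio = 1 - 0.233375 = 0.766625
as a percentage: 0.766625 * 100 = 76.66%

Space savings = 1 - 5022/21519 = 76.66%


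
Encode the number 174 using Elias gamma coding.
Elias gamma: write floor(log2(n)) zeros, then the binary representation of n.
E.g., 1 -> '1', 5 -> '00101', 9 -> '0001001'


num_bits = floor(log2(174)) + 1 = 8
leading_zeros = num_bits - 1 = 7
binary(174) = 10101110

Elias gamma(174) = '0000000' + '10101110' = 000000010101110 (15 bits)


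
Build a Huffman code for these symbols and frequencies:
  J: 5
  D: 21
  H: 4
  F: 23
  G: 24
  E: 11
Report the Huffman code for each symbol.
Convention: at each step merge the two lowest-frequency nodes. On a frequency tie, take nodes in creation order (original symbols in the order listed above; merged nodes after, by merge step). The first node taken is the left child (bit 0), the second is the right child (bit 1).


Huffman tree construction:
Step 1: Merge H(4) + J(5) = 9
Step 2: Merge (H+J)(9) + E(11) = 20
Step 3: Merge ((H+J)+E)(20) + D(21) = 41
Step 4: Merge F(23) + G(24) = 47
Step 5: Merge (((H+J)+E)+D)(41) + (F+G)(47) = 88
Read each symbol's code off the tree from the root (left child = 0, right child = 1).

Codes:
  J: 0001 (length 4)
  D: 01 (length 2)
  H: 0000 (length 4)
  F: 10 (length 2)
  G: 11 (length 2)
  E: 001 (length 3)
Average code length: 205/88 = 2.3295 bits/symbol


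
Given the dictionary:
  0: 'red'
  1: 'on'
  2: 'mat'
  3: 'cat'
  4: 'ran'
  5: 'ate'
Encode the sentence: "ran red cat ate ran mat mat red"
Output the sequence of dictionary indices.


Look up each word in the dictionary:
  'ran' -> 4
  'red' -> 0
  'cat' -> 3
  'ate' -> 5
  'ran' -> 4
  'mat' -> 2
  'mat' -> 2
  'red' -> 0

Encoded: [4, 0, 3, 5, 4, 2, 2, 0]


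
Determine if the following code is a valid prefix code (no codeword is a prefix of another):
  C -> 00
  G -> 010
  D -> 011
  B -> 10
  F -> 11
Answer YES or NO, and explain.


Checking each pair (does one codeword prefix another?):
  C='00' vs G='010': no prefix
  C='00' vs D='011': no prefix
  C='00' vs B='10': no prefix
  C='00' vs F='11': no prefix
  G='010' vs C='00': no prefix
  G='010' vs D='011': no prefix
  G='010' vs B='10': no prefix
  G='010' vs F='11': no prefix
  D='011' vs C='00': no prefix
  D='011' vs G='010': no prefix
  D='011' vs B='10': no prefix
  D='011' vs F='11': no prefix
  B='10' vs C='00': no prefix
  B='10' vs G='010': no prefix
  B='10' vs D='011': no prefix
  B='10' vs F='11': no prefix
  F='11' vs C='00': no prefix
  F='11' vs G='010': no prefix
  F='11' vs D='011': no prefix
  F='11' vs B='10': no prefix
No violation found over all pairs.

YES -- this is a valid prefix code. No codeword is a prefix of any other codeword.


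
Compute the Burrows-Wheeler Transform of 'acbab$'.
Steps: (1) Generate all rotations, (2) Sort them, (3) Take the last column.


Rotations (sorted):
  0: $acbab -> last char: b
  1: ab$acb -> last char: b
  2: acbab$ -> last char: $
  3: b$acba -> last char: a
  4: bab$ac -> last char: c
  5: cbab$a -> last char: a


BWT = bb$aca


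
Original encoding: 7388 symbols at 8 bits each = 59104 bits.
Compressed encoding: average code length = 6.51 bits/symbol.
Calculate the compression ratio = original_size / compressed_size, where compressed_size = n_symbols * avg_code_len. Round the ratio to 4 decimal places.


original_size = n_symbols * orig_bits = 7388 * 8 = 59104 bits
compressed_size = n_symbols * avg_code_len = 7388 * 6.51 = 48095.88 bits
ratio = original_size / compressed_size = 59104 / 48095.88 = 1.2289

Compression ratio = 1.2289


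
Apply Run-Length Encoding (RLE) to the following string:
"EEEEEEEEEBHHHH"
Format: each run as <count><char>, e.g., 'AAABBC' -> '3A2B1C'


Scanning runs left to right:
  i=0: run of 'E' x 9 -> '9E'
  i=9: run of 'B' x 1 -> '1B'
  i=10: run of 'H' x 4 -> '4H'

RLE = 9E1B4H


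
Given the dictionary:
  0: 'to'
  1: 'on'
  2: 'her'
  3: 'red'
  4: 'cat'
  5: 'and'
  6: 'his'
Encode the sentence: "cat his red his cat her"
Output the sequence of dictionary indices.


Look up each word in the dictionary:
  'cat' -> 4
  'his' -> 6
  'red' -> 3
  'his' -> 6
  'cat' -> 4
  'her' -> 2

Encoded: [4, 6, 3, 6, 4, 2]


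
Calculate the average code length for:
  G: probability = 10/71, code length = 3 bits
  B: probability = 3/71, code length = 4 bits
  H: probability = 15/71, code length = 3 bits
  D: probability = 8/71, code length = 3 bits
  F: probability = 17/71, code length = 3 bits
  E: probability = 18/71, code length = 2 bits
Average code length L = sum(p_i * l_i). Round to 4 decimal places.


Weighted contributions p_i * l_i:
  G: (10/71) * 3 = 30/71
  B: (3/71) * 4 = 12/71
  H: (15/71) * 3 = 45/71
  D: (8/71) * 3 = 24/71
  F: (17/71) * 3 = 51/71
  E: (18/71) * 2 = 36/71
Sum = (30 + 12 + 45 + 24 + 51 + 36)/71 = 198/71

L = 198/71 = 2.7887 bits/symbol


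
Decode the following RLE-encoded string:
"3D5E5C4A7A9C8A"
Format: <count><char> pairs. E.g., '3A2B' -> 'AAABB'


Expanding each <count><char> pair:
  3D -> 'DDD'
  5E -> 'EEEEE'
  5C -> 'CCCCC'
  4A -> 'AAAA'
  7A -> 'AAAAAAA'
  9C -> 'CCCCCCCCC'
  8A -> 'AAAAAAAA'

Decoded = DDDEEEEECCCCCAAAAAAAAAAACCCCCCCCCAAAAAAAA


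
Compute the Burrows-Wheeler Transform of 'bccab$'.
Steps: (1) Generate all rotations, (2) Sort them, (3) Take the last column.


Rotations (sorted):
  0: $bccab -> last char: b
  1: ab$bcc -> last char: c
  2: b$bcca -> last char: a
  3: bccab$ -> last char: $
  4: cab$bc -> last char: c
  5: ccab$b -> last char: b


BWT = bca$cb


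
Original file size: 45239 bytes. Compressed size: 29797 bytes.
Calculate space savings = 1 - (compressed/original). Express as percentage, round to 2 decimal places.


ratio = compressed/original = 29797/45239 = 0.658657
savings = 1 - ratio = 1 - 0.658657 = 0.341343
as a percentage: 0.341343 * 100 = 34.13%

Space savings = 1 - 29797/45239 = 34.13%


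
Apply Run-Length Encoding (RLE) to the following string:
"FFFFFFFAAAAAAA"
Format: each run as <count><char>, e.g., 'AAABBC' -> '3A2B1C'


Scanning runs left to right:
  i=0: run of 'F' x 7 -> '7F'
  i=7: run of 'A' x 7 -> '7A'

RLE = 7F7A


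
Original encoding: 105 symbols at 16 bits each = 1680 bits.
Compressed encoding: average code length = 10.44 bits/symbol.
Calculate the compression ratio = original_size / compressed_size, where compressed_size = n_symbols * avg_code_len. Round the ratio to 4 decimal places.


original_size = n_symbols * orig_bits = 105 * 16 = 1680 bits
compressed_size = n_symbols * avg_code_len = 105 * 10.44 = 1096.2 bits
ratio = original_size / compressed_size = 1680 / 1096.2 = 1.5326

Compression ratio = 1.5326


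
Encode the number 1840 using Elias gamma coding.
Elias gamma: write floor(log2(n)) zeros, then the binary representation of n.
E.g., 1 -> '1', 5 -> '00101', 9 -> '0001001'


num_bits = floor(log2(1840)) + 1 = 11
leading_zeros = num_bits - 1 = 10
binary(1840) = 11100110000

Elias gamma(1840) = '0000000000' + '11100110000' = 000000000011100110000 (21 bits)


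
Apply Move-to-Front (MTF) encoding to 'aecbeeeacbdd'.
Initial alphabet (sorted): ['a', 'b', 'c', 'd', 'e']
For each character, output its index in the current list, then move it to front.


MTF encoding:
'a': index 0 in ['a', 'b', 'c', 'd', 'e'] -> ['a', 'b', 'c', 'd', 'e']
'e': index 4 in ['a', 'b', 'c', 'd', 'e'] -> ['e', 'a', 'b', 'c', 'd']
'c': index 3 in ['e', 'a', 'b', 'c', 'd'] -> ['c', 'e', 'a', 'b', 'd']
'b': index 3 in ['c', 'e', 'a', 'b', 'd'] -> ['b', 'c', 'e', 'a', 'd']
'e': index 2 in ['b', 'c', 'e', 'a', 'd'] -> ['e', 'b', 'c', 'a', 'd']
'e': index 0 in ['e', 'b', 'c', 'a', 'd'] -> ['e', 'b', 'c', 'a', 'd']
'e': index 0 in ['e', 'b', 'c', 'a', 'd'] -> ['e', 'b', 'c', 'a', 'd']
'a': index 3 in ['e', 'b', 'c', 'a', 'd'] -> ['a', 'e', 'b', 'c', 'd']
'c': index 3 in ['a', 'e', 'b', 'c', 'd'] -> ['c', 'a', 'e', 'b', 'd']
'b': index 3 in ['c', 'a', 'e', 'b', 'd'] -> ['b', 'c', 'a', 'e', 'd']
'd': index 4 in ['b', 'c', 'a', 'e', 'd'] -> ['d', 'b', 'c', 'a', 'e']
'd': index 0 in ['d', 'b', 'c', 'a', 'e'] -> ['d', 'b', 'c', 'a', 'e']


Output: [0, 4, 3, 3, 2, 0, 0, 3, 3, 3, 4, 0]


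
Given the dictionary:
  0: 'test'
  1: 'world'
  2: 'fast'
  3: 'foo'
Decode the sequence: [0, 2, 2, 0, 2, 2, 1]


Look up each index in the dictionary:
  0 -> 'test'
  2 -> 'fast'
  2 -> 'fast'
  0 -> 'test'
  2 -> 'fast'
  2 -> 'fast'
  1 -> 'world'

Decoded: "test fast fast test fast fast world"


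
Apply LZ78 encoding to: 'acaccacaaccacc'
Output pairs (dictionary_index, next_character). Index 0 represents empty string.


LZ78 encoding steps:
Dictionary: {0: ''}
Step 1: w='' (idx 0), next='a' -> output (0, 'a'), add 'a' as idx 1
Step 2: w='' (idx 0), next='c' -> output (0, 'c'), add 'c' as idx 2
Step 3: w='a' (idx 1), next='c' -> output (1, 'c'), add 'ac' as idx 3
Step 4: w='c' (idx 2), next='a' -> output (2, 'a'), add 'ca' as idx 4
Step 5: w='ca' (idx 4), next='a' -> output (4, 'a'), add 'caa' as idx 5
Step 6: w='c' (idx 2), next='c' -> output (2, 'c'), add 'cc' as idx 6
Step 7: w='ac' (idx 3), next='c' -> output (3, 'c'), add 'acc' as idx 7


Encoded: [(0, 'a'), (0, 'c'), (1, 'c'), (2, 'a'), (4, 'a'), (2, 'c'), (3, 'c')]


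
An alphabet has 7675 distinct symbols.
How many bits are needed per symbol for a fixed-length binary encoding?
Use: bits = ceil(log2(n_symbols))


log2(7675) = 12.906
Bracket: 2^12 = 4096 < 7675 <= 2^13 = 8192
So ceil(log2(7675)) = 13

bits = ceil(log2(7675)) = ceil(12.906) = 13 bits


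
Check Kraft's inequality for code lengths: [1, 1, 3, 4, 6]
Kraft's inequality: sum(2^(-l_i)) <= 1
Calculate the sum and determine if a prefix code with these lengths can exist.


Sum = 2^(-1) + 2^(-1) + 2^(-3) + 2^(-4) + 2^(-6)
    = 0.5 + 0.5 + 0.125 + 0.0625 + 0.015625
    = 77/64 = 1.203125
Since 1.203125 > 1, Kraft's inequality is NOT satisfied.
A prefix code with these lengths CANNOT exist.

Kraft sum = 1.203125. Not satisfied.


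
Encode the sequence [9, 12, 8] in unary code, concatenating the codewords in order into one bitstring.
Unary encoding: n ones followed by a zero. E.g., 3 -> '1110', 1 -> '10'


Encode each number as n ones followed by a terminating 0:
  9 -> 1111111110 (10 bits)
  12 -> 1111111111110 (13 bits)
  8 -> 111111110 (9 bits)
Total length = 10 + 13 + 9 = 32 bits.

Unary([9, 12, 8]) = 11111111101111111111110111111110 (32 bits)


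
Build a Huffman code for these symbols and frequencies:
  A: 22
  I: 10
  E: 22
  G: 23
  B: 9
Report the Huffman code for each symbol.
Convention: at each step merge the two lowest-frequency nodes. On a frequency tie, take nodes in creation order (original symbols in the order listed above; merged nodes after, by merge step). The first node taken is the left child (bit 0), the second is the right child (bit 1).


Huffman tree construction:
Step 1: Merge B(9) + I(10) = 19
Step 2: Merge (B+I)(19) + A(22) = 41
Step 3: Merge E(22) + G(23) = 45
Step 4: Merge ((B+I)+A)(41) + (E+G)(45) = 86
Read each symbol's code off the tree from the root (left child = 0, right child = 1).

Codes:
  A: 01 (length 2)
  I: 001 (length 3)
  E: 10 (length 2)
  G: 11 (length 2)
  B: 000 (length 3)
Average code length: 191/86 = 2.2209 bits/symbol


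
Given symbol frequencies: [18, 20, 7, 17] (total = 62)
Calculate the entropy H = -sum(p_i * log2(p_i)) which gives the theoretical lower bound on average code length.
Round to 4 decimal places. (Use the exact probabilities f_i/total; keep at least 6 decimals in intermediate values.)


Per-symbol terms -p_i * log2(p_i) with p_i = f_i/62:
  p = 18/62 = 0.290323: log2(p) = -1.784271, -p*log2(p) = 0.518014
  p = 20/62 = 0.322581: log2(p) = -1.632268, -p*log2(p) = 0.526538
  p = 7/62 = 0.112903: log2(p) = -3.146841, -p*log2(p) = 0.355289
  p = 17/62 = 0.274194: log2(p) = -1.866733, -p*log2(p) = 0.511846
H = 0.518014 + 0.526538 + 0.355289 + 0.511846 = 1.911687

H = 1.9117 bits/symbol


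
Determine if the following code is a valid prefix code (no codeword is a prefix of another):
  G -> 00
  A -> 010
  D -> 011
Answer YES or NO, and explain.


Checking each pair (does one codeword prefix another?):
  G='00' vs A='010': no prefix
  G='00' vs D='011': no prefix
  A='010' vs G='00': no prefix
  A='010' vs D='011': no prefix
  D='011' vs G='00': no prefix
  D='011' vs A='010': no prefix
No violation found over all pairs.

YES -- this is a valid prefix code. No codeword is a prefix of any other codeword.


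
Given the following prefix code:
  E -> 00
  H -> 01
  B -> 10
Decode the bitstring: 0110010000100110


Decoding step by step:
Bits 01 -> H
Bits 10 -> B
Bits 01 -> H
Bits 00 -> E
Bits 00 -> E
Bits 10 -> B
Bits 01 -> H
Bits 10 -> B


Decoded message: HBHEEBHB


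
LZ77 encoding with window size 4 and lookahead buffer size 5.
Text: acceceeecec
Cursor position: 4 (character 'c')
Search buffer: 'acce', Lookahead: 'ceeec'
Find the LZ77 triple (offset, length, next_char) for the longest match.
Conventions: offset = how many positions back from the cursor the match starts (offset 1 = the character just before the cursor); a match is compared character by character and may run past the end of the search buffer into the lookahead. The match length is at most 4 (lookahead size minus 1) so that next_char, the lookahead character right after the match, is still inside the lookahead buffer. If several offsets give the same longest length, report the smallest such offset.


Try each offset into the search buffer:
  offset=1 (pos 3, char 'e'): match length 0
  offset=2 (pos 2, char 'c'): match length 2
  offset=3 (pos 1, char 'c'): match length 1
  offset=4 (pos 0, char 'a'): match length 0
Longest match has length 2 at offset 2.
next_char = character at position 4 + 2 = 6 -> 'e'

Best match: offset=2, length=2 (matching 'ce' starting at position 2)
LZ77 triple: (2, 2, 'e')


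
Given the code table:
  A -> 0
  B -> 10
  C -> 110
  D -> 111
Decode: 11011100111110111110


Decoding:
110 -> C
111 -> D
0 -> A
0 -> A
111 -> D
110 -> C
111 -> D
110 -> C


Result: CDAADCDC


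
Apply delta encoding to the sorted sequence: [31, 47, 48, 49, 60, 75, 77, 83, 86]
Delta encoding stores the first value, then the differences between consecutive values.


First value: 31
Deltas:
  47 - 31 = 16
  48 - 47 = 1
  49 - 48 = 1
  60 - 49 = 11
  75 - 60 = 15
  77 - 75 = 2
  83 - 77 = 6
  86 - 83 = 3


Delta encoded: [31, 16, 1, 1, 11, 15, 2, 6, 3]


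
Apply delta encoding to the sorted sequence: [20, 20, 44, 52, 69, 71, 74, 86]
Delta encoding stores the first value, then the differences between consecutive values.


First value: 20
Deltas:
  20 - 20 = 0
  44 - 20 = 24
  52 - 44 = 8
  69 - 52 = 17
  71 - 69 = 2
  74 - 71 = 3
  86 - 74 = 12


Delta encoded: [20, 0, 24, 8, 17, 2, 3, 12]


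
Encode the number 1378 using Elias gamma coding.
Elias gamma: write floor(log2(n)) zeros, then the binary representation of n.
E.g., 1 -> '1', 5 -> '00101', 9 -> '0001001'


num_bits = floor(log2(1378)) + 1 = 11
leading_zeros = num_bits - 1 = 10
binary(1378) = 10101100010

Elias gamma(1378) = '0000000000' + '10101100010' = 000000000010101100010 (21 bits)


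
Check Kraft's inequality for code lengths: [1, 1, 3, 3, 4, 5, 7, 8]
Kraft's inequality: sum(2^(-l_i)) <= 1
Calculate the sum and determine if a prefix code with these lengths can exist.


Sum = 2^(-1) + 2^(-1) + 2^(-3) + 2^(-3) + 2^(-4) + 2^(-5) + 2^(-7) + 2^(-8)
    = 0.5 + 0.5 + 0.125 + 0.125 + 0.0625 + 0.03125 + 0.0078125 + 0.00390625
    = 347/256 = 1.35546875
Since 1.35546875 > 1, Kraft's inequality is NOT satisfied.
A prefix code with these lengths CANNOT exist.

Kraft sum = 1.35546875. Not satisfied.


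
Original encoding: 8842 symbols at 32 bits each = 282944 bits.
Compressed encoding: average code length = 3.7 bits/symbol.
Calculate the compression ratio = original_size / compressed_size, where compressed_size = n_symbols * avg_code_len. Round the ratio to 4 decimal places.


original_size = n_symbols * orig_bits = 8842 * 32 = 282944 bits
compressed_size = n_symbols * avg_code_len = 8842 * 3.7 = 32715.4 bits
ratio = original_size / compressed_size = 282944 / 32715.4 = 8.6486

Compression ratio = 8.6486


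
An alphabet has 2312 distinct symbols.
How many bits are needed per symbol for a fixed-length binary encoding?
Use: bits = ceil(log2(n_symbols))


log2(2312) = 11.1749
Bracket: 2^11 = 2048 < 2312 <= 2^12 = 4096
So ceil(log2(2312)) = 12

bits = ceil(log2(2312)) = ceil(11.1749) = 12 bits


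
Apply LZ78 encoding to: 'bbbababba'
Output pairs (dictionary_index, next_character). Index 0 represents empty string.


LZ78 encoding steps:
Dictionary: {0: ''}
Step 1: w='' (idx 0), next='b' -> output (0, 'b'), add 'b' as idx 1
Step 2: w='b' (idx 1), next='b' -> output (1, 'b'), add 'bb' as idx 2
Step 3: w='' (idx 0), next='a' -> output (0, 'a'), add 'a' as idx 3
Step 4: w='b' (idx 1), next='a' -> output (1, 'a'), add 'ba' as idx 4
Step 5: w='bb' (idx 2), next='a' -> output (2, 'a'), add 'bba' as idx 5


Encoded: [(0, 'b'), (1, 'b'), (0, 'a'), (1, 'a'), (2, 'a')]


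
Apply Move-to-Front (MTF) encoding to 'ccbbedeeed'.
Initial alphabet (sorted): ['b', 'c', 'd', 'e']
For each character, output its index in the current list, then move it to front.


MTF encoding:
'c': index 1 in ['b', 'c', 'd', 'e'] -> ['c', 'b', 'd', 'e']
'c': index 0 in ['c', 'b', 'd', 'e'] -> ['c', 'b', 'd', 'e']
'b': index 1 in ['c', 'b', 'd', 'e'] -> ['b', 'c', 'd', 'e']
'b': index 0 in ['b', 'c', 'd', 'e'] -> ['b', 'c', 'd', 'e']
'e': index 3 in ['b', 'c', 'd', 'e'] -> ['e', 'b', 'c', 'd']
'd': index 3 in ['e', 'b', 'c', 'd'] -> ['d', 'e', 'b', 'c']
'e': index 1 in ['d', 'e', 'b', 'c'] -> ['e', 'd', 'b', 'c']
'e': index 0 in ['e', 'd', 'b', 'c'] -> ['e', 'd', 'b', 'c']
'e': index 0 in ['e', 'd', 'b', 'c'] -> ['e', 'd', 'b', 'c']
'd': index 1 in ['e', 'd', 'b', 'c'] -> ['d', 'e', 'b', 'c']


Output: [1, 0, 1, 0, 3, 3, 1, 0, 0, 1]


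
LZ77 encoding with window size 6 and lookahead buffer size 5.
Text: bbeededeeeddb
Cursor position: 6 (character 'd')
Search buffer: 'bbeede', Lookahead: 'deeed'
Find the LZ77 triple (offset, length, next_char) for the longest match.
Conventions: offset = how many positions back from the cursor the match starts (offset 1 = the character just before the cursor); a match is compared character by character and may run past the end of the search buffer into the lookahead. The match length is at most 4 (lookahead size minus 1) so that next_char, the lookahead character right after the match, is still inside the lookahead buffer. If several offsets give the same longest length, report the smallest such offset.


Try each offset into the search buffer:
  offset=1 (pos 5, char 'e'): match length 0
  offset=2 (pos 4, char 'd'): match length 2
  offset=3 (pos 3, char 'e'): match length 0
  offset=4 (pos 2, char 'e'): match length 0
  offset=5 (pos 1, char 'b'): match length 0
  offset=6 (pos 0, char 'b'): match length 0
Longest match has length 2 at offset 2.
next_char = character at position 6 + 2 = 8 -> 'e'

Best match: offset=2, length=2 (matching 'de' starting at position 4)
LZ77 triple: (2, 2, 'e')


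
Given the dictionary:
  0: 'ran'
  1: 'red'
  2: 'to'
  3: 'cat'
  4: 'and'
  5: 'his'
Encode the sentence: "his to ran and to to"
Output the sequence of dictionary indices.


Look up each word in the dictionary:
  'his' -> 5
  'to' -> 2
  'ran' -> 0
  'and' -> 4
  'to' -> 2
  'to' -> 2

Encoded: [5, 2, 0, 4, 2, 2]


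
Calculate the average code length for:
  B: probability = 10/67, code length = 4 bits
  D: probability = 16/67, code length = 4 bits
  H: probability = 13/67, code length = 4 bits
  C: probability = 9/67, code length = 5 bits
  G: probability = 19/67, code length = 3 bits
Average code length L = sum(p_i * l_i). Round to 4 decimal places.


Weighted contributions p_i * l_i:
  B: (10/67) * 4 = 40/67
  D: (16/67) * 4 = 64/67
  H: (13/67) * 4 = 52/67
  C: (9/67) * 5 = 45/67
  G: (19/67) * 3 = 57/67
Sum = (40 + 64 + 52 + 45 + 57)/67 = 258/67

L = 258/67 = 3.8507 bits/symbol


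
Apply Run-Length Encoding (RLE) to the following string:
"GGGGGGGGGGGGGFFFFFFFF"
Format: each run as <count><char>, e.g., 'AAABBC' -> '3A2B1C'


Scanning runs left to right:
  i=0: run of 'G' x 13 -> '13G'
  i=13: run of 'F' x 8 -> '8F'

RLE = 13G8F


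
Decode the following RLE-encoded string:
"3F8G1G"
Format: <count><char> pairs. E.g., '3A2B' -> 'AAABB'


Expanding each <count><char> pair:
  3F -> 'FFF'
  8G -> 'GGGGGGGG'
  1G -> 'G'

Decoded = FFFGGGGGGGGG


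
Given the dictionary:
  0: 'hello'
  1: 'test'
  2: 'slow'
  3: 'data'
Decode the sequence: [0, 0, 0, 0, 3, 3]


Look up each index in the dictionary:
  0 -> 'hello'
  0 -> 'hello'
  0 -> 'hello'
  0 -> 'hello'
  3 -> 'data'
  3 -> 'data'

Decoded: "hello hello hello hello data data"


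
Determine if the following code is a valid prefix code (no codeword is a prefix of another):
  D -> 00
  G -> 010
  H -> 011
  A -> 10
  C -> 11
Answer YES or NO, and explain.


Checking each pair (does one codeword prefix another?):
  D='00' vs G='010': no prefix
  D='00' vs H='011': no prefix
  D='00' vs A='10': no prefix
  D='00' vs C='11': no prefix
  G='010' vs D='00': no prefix
  G='010' vs H='011': no prefix
  G='010' vs A='10': no prefix
  G='010' vs C='11': no prefix
  H='011' vs D='00': no prefix
  H='011' vs G='010': no prefix
  H='011' vs A='10': no prefix
  H='011' vs C='11': no prefix
  A='10' vs D='00': no prefix
  A='10' vs G='010': no prefix
  A='10' vs H='011': no prefix
  A='10' vs C='11': no prefix
  C='11' vs D='00': no prefix
  C='11' vs G='010': no prefix
  C='11' vs H='011': no prefix
  C='11' vs A='10': no prefix
No violation found over all pairs.

YES -- this is a valid prefix code. No codeword is a prefix of any other codeword.


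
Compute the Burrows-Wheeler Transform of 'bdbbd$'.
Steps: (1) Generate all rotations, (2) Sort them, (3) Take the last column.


Rotations (sorted):
  0: $bdbbd -> last char: d
  1: bbd$bd -> last char: d
  2: bd$bdb -> last char: b
  3: bdbbd$ -> last char: $
  4: d$bdbb -> last char: b
  5: dbbd$b -> last char: b


BWT = ddb$bb


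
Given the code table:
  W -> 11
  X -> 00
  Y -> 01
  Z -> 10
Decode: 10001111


Decoding:
10 -> Z
00 -> X
11 -> W
11 -> W


Result: ZXWW


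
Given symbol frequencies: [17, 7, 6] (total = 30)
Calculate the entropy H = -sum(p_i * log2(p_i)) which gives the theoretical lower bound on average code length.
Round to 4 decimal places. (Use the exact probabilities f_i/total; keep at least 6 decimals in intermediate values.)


Per-symbol terms -p_i * log2(p_i) with p_i = f_i/30:
  p = 17/30 = 0.566667: log2(p) = -0.819428, -p*log2(p) = 0.464342
  p = 7/30 = 0.233333: log2(p) = -2.099536, -p*log2(p) = 0.489892
  p = 6/30 = 0.200000: log2(p) = -2.321928, -p*log2(p) = 0.464386
H = 0.464342 + 0.489892 + 0.464386 = 1.418620

H = 1.4186 bits/symbol


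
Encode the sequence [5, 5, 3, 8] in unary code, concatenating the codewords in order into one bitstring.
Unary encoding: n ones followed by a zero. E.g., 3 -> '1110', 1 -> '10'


Encode each number as n ones followed by a terminating 0:
  5 -> 111110 (6 bits)
  5 -> 111110 (6 bits)
  3 -> 1110 (4 bits)
  8 -> 111111110 (9 bits)
Total length = 6 + 6 + 4 + 9 = 25 bits.

Unary([5, 5, 3, 8]) = 1111101111101110111111110 (25 bits)


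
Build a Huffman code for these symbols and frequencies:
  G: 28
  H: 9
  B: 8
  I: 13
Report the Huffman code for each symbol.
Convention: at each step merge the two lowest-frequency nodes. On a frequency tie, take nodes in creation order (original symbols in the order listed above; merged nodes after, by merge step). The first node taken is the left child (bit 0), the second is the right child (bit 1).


Huffman tree construction:
Step 1: Merge B(8) + H(9) = 17
Step 2: Merge I(13) + (B+H)(17) = 30
Step 3: Merge G(28) + (I+(B+H))(30) = 58
Read each symbol's code off the tree from the root (left child = 0, right child = 1).

Codes:
  G: 0 (length 1)
  H: 111 (length 3)
  B: 110 (length 3)
  I: 10 (length 2)
Average code length: 105/58 = 1.8103 bits/symbol


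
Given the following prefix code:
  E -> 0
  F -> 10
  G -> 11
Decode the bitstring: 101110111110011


Decoding step by step:
Bits 10 -> F
Bits 11 -> G
Bits 10 -> F
Bits 11 -> G
Bits 11 -> G
Bits 10 -> F
Bits 0 -> E
Bits 11 -> G


Decoded message: FGFGGFEG


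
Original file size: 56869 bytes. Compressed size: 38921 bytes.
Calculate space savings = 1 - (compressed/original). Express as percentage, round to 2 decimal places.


ratio = compressed/original = 38921/56869 = 0.684397
savings = 1 - ratio = 1 - 0.684397 = 0.315603
as a percentage: 0.315603 * 100 = 31.56%

Space savings = 1 - 38921/56869 = 31.56%


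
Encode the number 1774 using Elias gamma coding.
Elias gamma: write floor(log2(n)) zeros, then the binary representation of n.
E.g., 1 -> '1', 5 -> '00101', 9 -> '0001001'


num_bits = floor(log2(1774)) + 1 = 11
leading_zeros = num_bits - 1 = 10
binary(1774) = 11011101110

Elias gamma(1774) = '0000000000' + '11011101110' = 000000000011011101110 (21 bits)


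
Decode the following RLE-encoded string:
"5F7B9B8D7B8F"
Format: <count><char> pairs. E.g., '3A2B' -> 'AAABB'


Expanding each <count><char> pair:
  5F -> 'FFFFF'
  7B -> 'BBBBBBB'
  9B -> 'BBBBBBBBB'
  8D -> 'DDDDDDDD'
  7B -> 'BBBBBBB'
  8F -> 'FFFFFFFF'

Decoded = FFFFFBBBBBBBBBBBBBBBBDDDDDDDDBBBBBBBFFFFFFFF


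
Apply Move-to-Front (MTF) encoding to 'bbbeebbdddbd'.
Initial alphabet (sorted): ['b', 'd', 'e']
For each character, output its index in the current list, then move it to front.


MTF encoding:
'b': index 0 in ['b', 'd', 'e'] -> ['b', 'd', 'e']
'b': index 0 in ['b', 'd', 'e'] -> ['b', 'd', 'e']
'b': index 0 in ['b', 'd', 'e'] -> ['b', 'd', 'e']
'e': index 2 in ['b', 'd', 'e'] -> ['e', 'b', 'd']
'e': index 0 in ['e', 'b', 'd'] -> ['e', 'b', 'd']
'b': index 1 in ['e', 'b', 'd'] -> ['b', 'e', 'd']
'b': index 0 in ['b', 'e', 'd'] -> ['b', 'e', 'd']
'd': index 2 in ['b', 'e', 'd'] -> ['d', 'b', 'e']
'd': index 0 in ['d', 'b', 'e'] -> ['d', 'b', 'e']
'd': index 0 in ['d', 'b', 'e'] -> ['d', 'b', 'e']
'b': index 1 in ['d', 'b', 'e'] -> ['b', 'd', 'e']
'd': index 1 in ['b', 'd', 'e'] -> ['d', 'b', 'e']


Output: [0, 0, 0, 2, 0, 1, 0, 2, 0, 0, 1, 1]


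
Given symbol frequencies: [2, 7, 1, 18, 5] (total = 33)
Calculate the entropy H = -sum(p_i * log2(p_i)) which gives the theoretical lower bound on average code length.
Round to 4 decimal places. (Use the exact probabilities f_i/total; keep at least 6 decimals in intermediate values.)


Per-symbol terms -p_i * log2(p_i) with p_i = f_i/33:
  p = 2/33 = 0.060606: log2(p) = -4.044394, -p*log2(p) = 0.245115
  p = 7/33 = 0.212121: log2(p) = -2.237039, -p*log2(p) = 0.474523
  p = 1/33 = 0.030303: log2(p) = -5.044394, -p*log2(p) = 0.152860
  p = 18/33 = 0.545455: log2(p) = -0.874469, -p*log2(p) = 0.476983
  p = 5/33 = 0.151515: log2(p) = -2.722466, -p*log2(p) = 0.412495
H = 0.245115 + 0.474523 + 0.152860 + 0.476983 + 0.412495 = 1.761976

H = 1.762 bits/symbol


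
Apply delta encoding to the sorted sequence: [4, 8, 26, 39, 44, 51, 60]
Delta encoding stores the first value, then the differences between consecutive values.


First value: 4
Deltas:
  8 - 4 = 4
  26 - 8 = 18
  39 - 26 = 13
  44 - 39 = 5
  51 - 44 = 7
  60 - 51 = 9


Delta encoded: [4, 4, 18, 13, 5, 7, 9]


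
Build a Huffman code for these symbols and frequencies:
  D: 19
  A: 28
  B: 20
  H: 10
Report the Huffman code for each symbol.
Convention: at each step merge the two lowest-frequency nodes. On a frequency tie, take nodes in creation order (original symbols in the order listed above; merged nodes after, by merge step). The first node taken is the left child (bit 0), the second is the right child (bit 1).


Huffman tree construction:
Step 1: Merge H(10) + D(19) = 29
Step 2: Merge B(20) + A(28) = 48
Step 3: Merge (H+D)(29) + (B+A)(48) = 77
Read each symbol's code off the tree from the root (left child = 0, right child = 1).

Codes:
  D: 01 (length 2)
  A: 11 (length 2)
  B: 10 (length 2)
  H: 00 (length 2)
Average code length: 154/77 = 2.0000 bits/symbol


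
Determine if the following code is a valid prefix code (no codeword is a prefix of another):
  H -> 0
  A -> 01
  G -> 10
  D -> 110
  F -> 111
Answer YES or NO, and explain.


Checking each pair (does one codeword prefix another?):
  H='0' vs A='01': prefix -- VIOLATION

NO -- this is NOT a valid prefix code. H (0) is a prefix of A (01).


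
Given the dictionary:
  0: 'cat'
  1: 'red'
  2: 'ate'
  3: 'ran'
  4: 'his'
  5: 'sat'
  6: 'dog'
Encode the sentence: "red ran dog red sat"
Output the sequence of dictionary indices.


Look up each word in the dictionary:
  'red' -> 1
  'ran' -> 3
  'dog' -> 6
  'red' -> 1
  'sat' -> 5

Encoded: [1, 3, 6, 1, 5]


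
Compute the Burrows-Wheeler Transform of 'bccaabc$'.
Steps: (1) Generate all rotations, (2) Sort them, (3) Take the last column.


Rotations (sorted):
  0: $bccaabc -> last char: c
  1: aabc$bcc -> last char: c
  2: abc$bcca -> last char: a
  3: bc$bccaa -> last char: a
  4: bccaabc$ -> last char: $
  5: c$bccaab -> last char: b
  6: caabc$bc -> last char: c
  7: ccaabc$b -> last char: b


BWT = ccaa$bcb


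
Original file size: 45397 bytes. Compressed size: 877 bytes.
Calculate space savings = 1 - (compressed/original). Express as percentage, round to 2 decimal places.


ratio = compressed/original = 877/45397 = 0.019318
savings = 1 - ratio = 1 - 0.019318 = 0.980682
as a percentage: 0.980682 * 100 = 98.07%

Space savings = 1 - 877/45397 = 98.07%


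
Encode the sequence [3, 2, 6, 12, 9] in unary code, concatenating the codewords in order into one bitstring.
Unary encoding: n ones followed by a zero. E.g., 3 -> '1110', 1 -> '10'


Encode each number as n ones followed by a terminating 0:
  3 -> 1110 (4 bits)
  2 -> 110 (3 bits)
  6 -> 1111110 (7 bits)
  12 -> 1111111111110 (13 bits)
  9 -> 1111111110 (10 bits)
Total length = 4 + 3 + 7 + 13 + 10 = 37 bits.

Unary([3, 2, 6, 12, 9]) = 1110110111111011111111111101111111110 (37 bits)


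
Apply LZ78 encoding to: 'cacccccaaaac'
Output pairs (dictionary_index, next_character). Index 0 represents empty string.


LZ78 encoding steps:
Dictionary: {0: ''}
Step 1: w='' (idx 0), next='c' -> output (0, 'c'), add 'c' as idx 1
Step 2: w='' (idx 0), next='a' -> output (0, 'a'), add 'a' as idx 2
Step 3: w='c' (idx 1), next='c' -> output (1, 'c'), add 'cc' as idx 3
Step 4: w='cc' (idx 3), next='c' -> output (3, 'c'), add 'ccc' as idx 4
Step 5: w='a' (idx 2), next='a' -> output (2, 'a'), add 'aa' as idx 5
Step 6: w='aa' (idx 5), next='c' -> output (5, 'c'), add 'aac' as idx 6


Encoded: [(0, 'c'), (0, 'a'), (1, 'c'), (3, 'c'), (2, 'a'), (5, 'c')]


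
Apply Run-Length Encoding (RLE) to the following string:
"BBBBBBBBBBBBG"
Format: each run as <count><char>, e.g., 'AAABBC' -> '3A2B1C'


Scanning runs left to right:
  i=0: run of 'B' x 12 -> '12B'
  i=12: run of 'G' x 1 -> '1G'

RLE = 12B1G


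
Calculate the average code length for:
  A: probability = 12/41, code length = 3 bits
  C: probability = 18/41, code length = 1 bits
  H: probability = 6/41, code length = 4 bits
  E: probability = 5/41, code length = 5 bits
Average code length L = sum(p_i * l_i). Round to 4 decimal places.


Weighted contributions p_i * l_i:
  A: (12/41) * 3 = 36/41
  C: (18/41) * 1 = 18/41
  H: (6/41) * 4 = 24/41
  E: (5/41) * 5 = 25/41
Sum = (36 + 18 + 24 + 25)/41 = 103/41

L = 103/41 = 2.5122 bits/symbol


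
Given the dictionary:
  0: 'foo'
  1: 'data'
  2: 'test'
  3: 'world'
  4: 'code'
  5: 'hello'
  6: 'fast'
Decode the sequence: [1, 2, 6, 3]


Look up each index in the dictionary:
  1 -> 'data'
  2 -> 'test'
  6 -> 'fast'
  3 -> 'world'

Decoded: "data test fast world"


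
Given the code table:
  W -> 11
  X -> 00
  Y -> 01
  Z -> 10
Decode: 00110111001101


Decoding:
00 -> X
11 -> W
01 -> Y
11 -> W
00 -> X
11 -> W
01 -> Y


Result: XWYWXWY


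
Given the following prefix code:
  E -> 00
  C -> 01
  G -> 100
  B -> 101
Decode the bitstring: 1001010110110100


Decoding step by step:
Bits 100 -> G
Bits 101 -> B
Bits 01 -> C
Bits 101 -> B
Bits 101 -> B
Bits 00 -> E


Decoded message: GBCBBE


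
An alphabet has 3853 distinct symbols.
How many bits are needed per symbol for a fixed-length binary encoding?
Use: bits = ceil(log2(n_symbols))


log2(3853) = 11.9118
Bracket: 2^11 = 2048 < 3853 <= 2^12 = 4096
So ceil(log2(3853)) = 12

bits = ceil(log2(3853)) = ceil(11.9118) = 12 bits


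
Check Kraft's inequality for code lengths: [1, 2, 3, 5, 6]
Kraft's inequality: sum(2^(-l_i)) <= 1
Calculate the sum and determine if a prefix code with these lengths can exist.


Sum = 2^(-1) + 2^(-2) + 2^(-3) + 2^(-5) + 2^(-6)
    = 0.5 + 0.25 + 0.125 + 0.03125 + 0.015625
    = 59/64 = 0.921875
Since 0.921875 <= 1, Kraft's inequality IS satisfied.
A prefix code with these lengths CAN exist.

Kraft sum = 0.921875. Satisfied.


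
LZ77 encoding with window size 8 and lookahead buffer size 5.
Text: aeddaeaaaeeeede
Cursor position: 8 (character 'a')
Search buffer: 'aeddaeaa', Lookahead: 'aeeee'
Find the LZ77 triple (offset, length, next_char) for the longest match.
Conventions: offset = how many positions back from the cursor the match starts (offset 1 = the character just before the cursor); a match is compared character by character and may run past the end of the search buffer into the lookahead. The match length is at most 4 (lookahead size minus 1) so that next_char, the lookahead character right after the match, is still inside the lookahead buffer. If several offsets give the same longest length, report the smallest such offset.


Try each offset into the search buffer:
  offset=1 (pos 7, char 'a'): match length 1
  offset=2 (pos 6, char 'a'): match length 1
  offset=3 (pos 5, char 'e'): match length 0
  offset=4 (pos 4, char 'a'): match length 2
  offset=5 (pos 3, char 'd'): match length 0
  offset=6 (pos 2, char 'd'): match length 0
  offset=7 (pos 1, char 'e'): match length 0
  offset=8 (pos 0, char 'a'): match length 2
Longest match has length 2, found at offsets 4, 8; take the smallest, offset 4.
next_char = character at position 8 + 2 = 10 -> 'e'

Best match: offset=4, length=2 (matching 'ae' starting at position 4)
LZ77 triple: (4, 2, 'e')


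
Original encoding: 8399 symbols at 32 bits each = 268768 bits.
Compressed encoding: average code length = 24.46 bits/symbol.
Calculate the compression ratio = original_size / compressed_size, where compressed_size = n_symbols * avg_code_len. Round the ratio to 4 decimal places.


original_size = n_symbols * orig_bits = 8399 * 32 = 268768 bits
compressed_size = n_symbols * avg_code_len = 8399 * 24.46 = 205439.54 bits
ratio = original_size / compressed_size = 268768 / 205439.54 = 1.3083

Compression ratio = 1.3083


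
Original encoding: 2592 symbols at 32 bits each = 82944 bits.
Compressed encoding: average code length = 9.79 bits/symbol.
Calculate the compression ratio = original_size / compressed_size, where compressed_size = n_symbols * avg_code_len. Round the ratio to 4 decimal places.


original_size = n_symbols * orig_bits = 2592 * 32 = 82944 bits
compressed_size = n_symbols * avg_code_len = 2592 * 9.79 = 25375.68 bits
ratio = original_size / compressed_size = 82944 / 25375.68 = 3.2686

Compression ratio = 3.2686


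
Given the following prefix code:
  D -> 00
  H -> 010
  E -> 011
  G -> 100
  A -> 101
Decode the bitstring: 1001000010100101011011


Decoding step by step:
Bits 100 -> G
Bits 100 -> G
Bits 00 -> D
Bits 101 -> A
Bits 00 -> D
Bits 101 -> A
Bits 011 -> E
Bits 011 -> E


Decoded message: GGDADAEE


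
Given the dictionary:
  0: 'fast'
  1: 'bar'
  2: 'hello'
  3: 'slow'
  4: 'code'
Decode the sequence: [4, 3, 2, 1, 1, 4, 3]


Look up each index in the dictionary:
  4 -> 'code'
  3 -> 'slow'
  2 -> 'hello'
  1 -> 'bar'
  1 -> 'bar'
  4 -> 'code'
  3 -> 'slow'

Decoded: "code slow hello bar bar code slow"


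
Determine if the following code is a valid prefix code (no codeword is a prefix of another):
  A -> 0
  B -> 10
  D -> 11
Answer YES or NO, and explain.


Checking each pair (does one codeword prefix another?):
  A='0' vs B='10': no prefix
  A='0' vs D='11': no prefix
  B='10' vs A='0': no prefix
  B='10' vs D='11': no prefix
  D='11' vs A='0': no prefix
  D='11' vs B='10': no prefix
No violation found over all pairs.

YES -- this is a valid prefix code. No codeword is a prefix of any other codeword.


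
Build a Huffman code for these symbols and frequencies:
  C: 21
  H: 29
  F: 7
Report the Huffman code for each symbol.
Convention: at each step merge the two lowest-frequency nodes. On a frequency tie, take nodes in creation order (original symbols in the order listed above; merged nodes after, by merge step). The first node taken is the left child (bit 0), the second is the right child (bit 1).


Huffman tree construction:
Step 1: Merge F(7) + C(21) = 28
Step 2: Merge (F+C)(28) + H(29) = 57
Read each symbol's code off the tree from the root (left child = 0, right child = 1).

Codes:
  C: 01 (length 2)
  H: 1 (length 1)
  F: 00 (length 2)
Average code length: 85/57 = 1.4912 bits/symbol
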